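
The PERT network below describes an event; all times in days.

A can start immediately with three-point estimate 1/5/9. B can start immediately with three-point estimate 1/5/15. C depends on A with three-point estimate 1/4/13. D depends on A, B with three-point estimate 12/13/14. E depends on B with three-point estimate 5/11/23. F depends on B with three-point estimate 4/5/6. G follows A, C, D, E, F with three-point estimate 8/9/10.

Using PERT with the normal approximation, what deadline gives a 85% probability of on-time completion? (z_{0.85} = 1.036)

te_A = (1 + 4·5 + 9)/6 = 30/6 = 5; σ²_A = ((9−1)/6)² = 1.778
te_B = (1 + 4·5 + 15)/6 = 36/6 = 6; σ²_B = ((15−1)/6)² = 5.444
te_C = (1 + 4·4 + 13)/6 = 30/6 = 5; σ²_C = ((13−1)/6)² = 4.000
te_D = (12 + 4·13 + 14)/6 = 78/6 = 13; σ²_D = ((14−12)/6)² = 0.111
te_E = (5 + 4·11 + 23)/6 = 72/6 = 12; σ²_E = ((23−5)/6)² = 9.000
te_F = (4 + 4·5 + 6)/6 = 30/6 = 5; σ²_F = ((6−4)/6)² = 0.111
te_G = (8 + 4·9 + 10)/6 = 54/6 = 9; σ²_G = ((10−8)/6)² = 0.111

Forward pass:
ES_A = 0; EF_A = 5
ES_B = 0; EF_B = 6
ES_C = 5; EF_C = 5+5 = 10
ES_D = max(EF_A=5, EF_B=6) = 6; EF_D = 6+13 = 19
ES_E = 6; EF_E = 6+12 = 18
ES_F = 6; EF_F = 6+5 = 11
ES_G = max(EF_A=5, EF_C=10, EF_D=19, EF_E=18, EF_F=11) = 19; EF_G = 19+9 = 28
Expected project duration μ = 28 days. Critical path: B → D → G.

Variance along critical path = 5.444 + 0.111 + 0.111 = 5.667; σ = 2.380 days.
D = μ + z·σ = 28 + 1.036·2.380 = 30.5 days

30.5 days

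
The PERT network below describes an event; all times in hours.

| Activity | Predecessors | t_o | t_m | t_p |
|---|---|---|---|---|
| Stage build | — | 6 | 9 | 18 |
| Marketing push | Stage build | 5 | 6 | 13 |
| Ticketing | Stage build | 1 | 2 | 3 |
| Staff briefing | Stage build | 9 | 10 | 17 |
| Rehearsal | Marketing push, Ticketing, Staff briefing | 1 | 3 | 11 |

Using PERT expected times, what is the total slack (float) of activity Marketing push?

4 hours

te_Stage build = (6 + 4·9 + 18)/6 = 60/6 = 10
te_Marketing push = (5 + 4·6 + 13)/6 = 42/6 = 7
te_Ticketing = (1 + 4·2 + 3)/6 = 12/6 = 2
te_Staff briefing = (9 + 4·10 + 17)/6 = 66/6 = 11
te_Rehearsal = (1 + 4·3 + 11)/6 = 24/6 = 4

Forward pass:
ES_Stage build = 0; EF_Stage build = 10
ES_Marketing push = 10; EF_Marketing push = 10+7 = 17
ES_Ticketing = 10; EF_Ticketing = 10+2 = 12
ES_Staff briefing = 10; EF_Staff briefing = 10+11 = 21
ES_Rehearsal = max(EF_Marketing push=17, EF_Ticketing=12, EF_Staff briefing=21) = 21; EF_Rehearsal = 21+4 = 25
Expected project duration μ = 25 hours. Critical path: Stage build → Staff briefing → Rehearsal.

Backward pass:
LF_Rehearsal = 25; LS_Rehearsal = 25−4 = 21
LF_Staff briefing = LS_Rehearsal = 21; LS_Staff briefing = 21−11 = 10
LF_Ticketing = LS_Rehearsal = 21; LS_Ticketing = 21−2 = 19
LF_Marketing push = LS_Rehearsal = 21; LS_Marketing push = 21−7 = 14
LF_Stage build = min(LS_Marketing push=14, LS_Ticketing=19, LS_Staff briefing=10) = 10; LS_Stage build = 10−10 = 0
Slack_Marketing push = LS_Marketing push − ES_Marketing push = 14 − 10 = 4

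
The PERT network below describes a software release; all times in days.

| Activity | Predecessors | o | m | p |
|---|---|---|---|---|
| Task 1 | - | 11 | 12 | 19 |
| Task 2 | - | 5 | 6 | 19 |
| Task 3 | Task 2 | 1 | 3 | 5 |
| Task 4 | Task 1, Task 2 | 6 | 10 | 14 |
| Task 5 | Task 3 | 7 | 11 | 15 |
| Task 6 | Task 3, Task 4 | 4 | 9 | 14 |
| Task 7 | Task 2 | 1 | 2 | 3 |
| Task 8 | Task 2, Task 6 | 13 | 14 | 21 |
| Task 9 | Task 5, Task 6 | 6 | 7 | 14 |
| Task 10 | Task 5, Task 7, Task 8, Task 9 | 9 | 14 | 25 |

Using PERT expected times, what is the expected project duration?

62 days

te_Task 1 = (11 + 4·12 + 19)/6 = 78/6 = 13
te_Task 2 = (5 + 4·6 + 19)/6 = 48/6 = 8
te_Task 3 = (1 + 4·3 + 5)/6 = 18/6 = 3
te_Task 4 = (6 + 4·10 + 14)/6 = 60/6 = 10
te_Task 5 = (7 + 4·11 + 15)/6 = 66/6 = 11
te_Task 6 = (4 + 4·9 + 14)/6 = 54/6 = 9
te_Task 7 = (1 + 4·2 + 3)/6 = 12/6 = 2
te_Task 8 = (13 + 4·14 + 21)/6 = 90/6 = 15
te_Task 9 = (6 + 4·7 + 14)/6 = 48/6 = 8
te_Task 10 = (9 + 4·14 + 25)/6 = 90/6 = 15

Forward pass:
ES_Task 1 = 0; EF_Task 1 = 13
ES_Task 2 = 0; EF_Task 2 = 8
ES_Task 3 = 8; EF_Task 3 = 8+3 = 11
ES_Task 4 = max(EF_Task 1=13, EF_Task 2=8) = 13; EF_Task 4 = 13+10 = 23
ES_Task 5 = 11; EF_Task 5 = 11+11 = 22
ES_Task 6 = max(EF_Task 3=11, EF_Task 4=23) = 23; EF_Task 6 = 23+9 = 32
ES_Task 7 = 8; EF_Task 7 = 8+2 = 10
ES_Task 8 = max(EF_Task 2=8, EF_Task 6=32) = 32; EF_Task 8 = 32+15 = 47
ES_Task 9 = max(EF_Task 5=22, EF_Task 6=32) = 32; EF_Task 9 = 32+8 = 40
ES_Task 10 = max(EF_Task 5=22, EF_Task 7=10, EF_Task 8=47, EF_Task 9=40) = 47; EF_Task 10 = 47+15 = 62
Expected project duration μ = 62 days. Critical path: Task 1 → Task 4 → Task 6 → Task 8 → Task 10.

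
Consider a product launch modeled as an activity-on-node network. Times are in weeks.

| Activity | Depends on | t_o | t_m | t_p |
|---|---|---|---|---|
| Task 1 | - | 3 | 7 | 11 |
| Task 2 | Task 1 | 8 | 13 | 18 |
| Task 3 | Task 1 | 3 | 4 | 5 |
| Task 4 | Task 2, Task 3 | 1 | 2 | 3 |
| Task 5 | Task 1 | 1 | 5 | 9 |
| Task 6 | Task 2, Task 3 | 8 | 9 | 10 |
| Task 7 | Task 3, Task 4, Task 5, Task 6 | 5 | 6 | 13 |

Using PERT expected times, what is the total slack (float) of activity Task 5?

te_Task 1 = (3 + 4·7 + 11)/6 = 42/6 = 7
te_Task 2 = (8 + 4·13 + 18)/6 = 78/6 = 13
te_Task 3 = (3 + 4·4 + 5)/6 = 24/6 = 4
te_Task 4 = (1 + 4·2 + 3)/6 = 12/6 = 2
te_Task 5 = (1 + 4·5 + 9)/6 = 30/6 = 5
te_Task 6 = (8 + 4·9 + 10)/6 = 54/6 = 9
te_Task 7 = (5 + 4·6 + 13)/6 = 42/6 = 7

Forward pass:
ES_Task 1 = 0; EF_Task 1 = 7
ES_Task 2 = 7; EF_Task 2 = 7+13 = 20
ES_Task 3 = 7; EF_Task 3 = 7+4 = 11
ES_Task 4 = max(EF_Task 2=20, EF_Task 3=11) = 20; EF_Task 4 = 20+2 = 22
ES_Task 5 = 7; EF_Task 5 = 7+5 = 12
ES_Task 6 = max(EF_Task 2=20, EF_Task 3=11) = 20; EF_Task 6 = 20+9 = 29
ES_Task 7 = max(EF_Task 3=11, EF_Task 4=22, EF_Task 5=12, EF_Task 6=29) = 29; EF_Task 7 = 29+7 = 36
Expected project duration μ = 36 weeks. Critical path: Task 1 → Task 2 → Task 6 → Task 7.

Backward pass:
LF_Task 7 = 36; LS_Task 7 = 36−7 = 29
LF_Task 6 = LS_Task 7 = 29; LS_Task 6 = 29−9 = 20
LF_Task 5 = LS_Task 7 = 29; LS_Task 5 = 29−5 = 24
LF_Task 4 = LS_Task 7 = 29; LS_Task 4 = 29−2 = 27
LF_Task 3 = min(LS_Task 4=27, LS_Task 6=20, LS_Task 7=29) = 20; LS_Task 3 = 20−4 = 16
LF_Task 2 = min(LS_Task 4=27, LS_Task 6=20) = 20; LS_Task 2 = 20−13 = 7
LF_Task 1 = min(LS_Task 2=7, LS_Task 3=16, LS_Task 5=24) = 7; LS_Task 1 = 7−7 = 0
Slack_Task 5 = LS_Task 5 − ES_Task 5 = 24 − 7 = 17

17 weeks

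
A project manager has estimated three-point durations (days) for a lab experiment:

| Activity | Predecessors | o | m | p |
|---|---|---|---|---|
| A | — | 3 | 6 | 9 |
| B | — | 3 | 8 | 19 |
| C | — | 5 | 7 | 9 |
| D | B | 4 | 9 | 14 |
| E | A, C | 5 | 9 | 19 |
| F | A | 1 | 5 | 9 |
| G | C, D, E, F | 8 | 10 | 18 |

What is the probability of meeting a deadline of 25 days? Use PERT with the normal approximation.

0.131

te_A = (3 + 4·6 + 9)/6 = 36/6 = 6; σ²_A = ((9−3)/6)² = 1.000
te_B = (3 + 4·8 + 19)/6 = 54/6 = 9; σ²_B = ((19−3)/6)² = 7.111
te_C = (5 + 4·7 + 9)/6 = 42/6 = 7; σ²_C = ((9−5)/6)² = 0.444
te_D = (4 + 4·9 + 14)/6 = 54/6 = 9; σ²_D = ((14−4)/6)² = 2.778
te_E = (5 + 4·9 + 19)/6 = 60/6 = 10; σ²_E = ((19−5)/6)² = 5.444
te_F = (1 + 4·5 + 9)/6 = 30/6 = 5; σ²_F = ((9−1)/6)² = 1.778
te_G = (8 + 4·10 + 18)/6 = 66/6 = 11; σ²_G = ((18−8)/6)² = 2.778

Forward pass:
ES_A = 0; EF_A = 6
ES_B = 0; EF_B = 9
ES_C = 0; EF_C = 7
ES_D = 9; EF_D = 9+9 = 18
ES_E = max(EF_A=6, EF_C=7) = 7; EF_E = 7+10 = 17
ES_F = 6; EF_F = 6+5 = 11
ES_G = max(EF_C=7, EF_D=18, EF_E=17, EF_F=11) = 18; EF_G = 18+11 = 29
Expected project duration μ = 29 days. Critical path: B → D → G.

Variance along critical path = 7.111 + 2.778 + 2.778 = 12.667; σ = √12.667 = 3.559 days.
Z = (25 − 29) / 3.559 = -1.124
P(T ≤ 25) = Φ(-1.124) ≈ 0.131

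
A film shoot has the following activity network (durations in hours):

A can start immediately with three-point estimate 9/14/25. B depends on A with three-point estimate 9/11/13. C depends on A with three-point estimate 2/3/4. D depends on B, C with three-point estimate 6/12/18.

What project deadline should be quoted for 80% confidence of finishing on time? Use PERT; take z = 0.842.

te_A = (9 + 4·14 + 25)/6 = 90/6 = 15; σ²_A = ((25−9)/6)² = 7.111
te_B = (9 + 4·11 + 13)/6 = 66/6 = 11; σ²_B = ((13−9)/6)² = 0.444
te_C = (2 + 4·3 + 4)/6 = 18/6 = 3; σ²_C = ((4−2)/6)² = 0.111
te_D = (6 + 4·12 + 18)/6 = 72/6 = 12; σ²_D = ((18−6)/6)² = 4.000

Forward pass:
ES_A = 0; EF_A = 15
ES_B = 15; EF_B = 15+11 = 26
ES_C = 15; EF_C = 15+3 = 18
ES_D = max(EF_B=26, EF_C=18) = 26; EF_D = 26+12 = 38
Expected project duration μ = 38 hours. Critical path: A → B → D.

Variance along critical path = 7.111 + 0.444 + 4.000 = 11.556; σ = 3.399 hours.
D = μ + z·σ = 38 + 0.842·3.399 = 40.9 hours

40.9 hours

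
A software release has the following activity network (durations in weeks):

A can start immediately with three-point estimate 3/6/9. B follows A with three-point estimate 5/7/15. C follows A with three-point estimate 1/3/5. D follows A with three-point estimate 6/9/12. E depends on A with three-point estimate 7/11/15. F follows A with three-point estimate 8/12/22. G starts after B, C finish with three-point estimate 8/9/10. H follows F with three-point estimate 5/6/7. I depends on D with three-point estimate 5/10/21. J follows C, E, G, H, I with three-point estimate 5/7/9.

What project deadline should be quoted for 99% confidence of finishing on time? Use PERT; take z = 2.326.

te_A = (3 + 4·6 + 9)/6 = 36/6 = 6; σ²_A = ((9−3)/6)² = 1.000
te_B = (5 + 4·7 + 15)/6 = 48/6 = 8; σ²_B = ((15−5)/6)² = 2.778
te_C = (1 + 4·3 + 5)/6 = 18/6 = 3; σ²_C = ((5−1)/6)² = 0.444
te_D = (6 + 4·9 + 12)/6 = 54/6 = 9; σ²_D = ((12−6)/6)² = 1.000
te_E = (7 + 4·11 + 15)/6 = 66/6 = 11; σ²_E = ((15−7)/6)² = 1.778
te_F = (8 + 4·12 + 22)/6 = 78/6 = 13; σ²_F = ((22−8)/6)² = 5.444
te_G = (8 + 4·9 + 10)/6 = 54/6 = 9; σ²_G = ((10−8)/6)² = 0.111
te_H = (5 + 4·6 + 7)/6 = 36/6 = 6; σ²_H = ((7−5)/6)² = 0.111
te_I = (5 + 4·10 + 21)/6 = 66/6 = 11; σ²_I = ((21−5)/6)² = 7.111
te_J = (5 + 4·7 + 9)/6 = 42/6 = 7; σ²_J = ((9−5)/6)² = 0.444

Forward pass:
ES_A = 0; EF_A = 6
ES_B = 6; EF_B = 6+8 = 14
ES_C = 6; EF_C = 6+3 = 9
ES_D = 6; EF_D = 6+9 = 15
ES_E = 6; EF_E = 6+11 = 17
ES_F = 6; EF_F = 6+13 = 19
ES_G = max(EF_B=14, EF_C=9) = 14; EF_G = 14+9 = 23
ES_H = 19; EF_H = 19+6 = 25
ES_I = 15; EF_I = 15+11 = 26
ES_J = max(EF_C=9, EF_E=17, EF_G=23, EF_H=25, EF_I=26) = 26; EF_J = 26+7 = 33
Expected project duration μ = 33 weeks. Critical path: A → D → I → J.

Variance along critical path = 1.000 + 1.000 + 7.111 + 0.444 = 9.556; σ = 3.091 weeks.
D = μ + z·σ = 33 + 2.326·3.091 = 40.2 weeks

40.2 weeks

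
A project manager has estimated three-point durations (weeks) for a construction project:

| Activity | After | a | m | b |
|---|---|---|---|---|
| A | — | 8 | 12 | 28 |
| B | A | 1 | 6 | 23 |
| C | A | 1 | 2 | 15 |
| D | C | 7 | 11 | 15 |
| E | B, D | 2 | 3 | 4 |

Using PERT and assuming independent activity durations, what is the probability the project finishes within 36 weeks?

0.824

te_A = (8 + 4·12 + 28)/6 = 84/6 = 14; σ²_A = ((28−8)/6)² = 11.111
te_B = (1 + 4·6 + 23)/6 = 48/6 = 8; σ²_B = ((23−1)/6)² = 13.444
te_C = (1 + 4·2 + 15)/6 = 24/6 = 4; σ²_C = ((15−1)/6)² = 5.444
te_D = (7 + 4·11 + 15)/6 = 66/6 = 11; σ²_D = ((15−7)/6)² = 1.778
te_E = (2 + 4·3 + 4)/6 = 18/6 = 3; σ²_E = ((4−2)/6)² = 0.111

Forward pass:
ES_A = 0; EF_A = 14
ES_B = 14; EF_B = 14+8 = 22
ES_C = 14; EF_C = 14+4 = 18
ES_D = 18; EF_D = 18+11 = 29
ES_E = max(EF_B=22, EF_D=29) = 29; EF_E = 29+3 = 32
Expected project duration μ = 32 weeks. Critical path: A → C → D → E.

Variance along critical path = 11.111 + 5.444 + 1.778 + 0.111 = 18.444; σ = √18.444 = 4.295 weeks.
Z = (36 − 32) / 4.295 = 0.931
P(T ≤ 36) = Φ(0.931) ≈ 0.824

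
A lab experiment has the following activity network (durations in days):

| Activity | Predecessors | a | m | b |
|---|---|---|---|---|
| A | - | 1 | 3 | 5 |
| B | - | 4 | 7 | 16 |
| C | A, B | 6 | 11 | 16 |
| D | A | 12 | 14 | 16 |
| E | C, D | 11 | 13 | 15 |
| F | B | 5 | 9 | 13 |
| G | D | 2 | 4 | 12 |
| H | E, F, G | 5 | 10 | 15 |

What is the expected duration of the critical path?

te_A = (1 + 4·3 + 5)/6 = 18/6 = 3
te_B = (4 + 4·7 + 16)/6 = 48/6 = 8
te_C = (6 + 4·11 + 16)/6 = 66/6 = 11
te_D = (12 + 4·14 + 16)/6 = 84/6 = 14
te_E = (11 + 4·13 + 15)/6 = 78/6 = 13
te_F = (5 + 4·9 + 13)/6 = 54/6 = 9
te_G = (2 + 4·4 + 12)/6 = 30/6 = 5
te_H = (5 + 4·10 + 15)/6 = 60/6 = 10

Forward pass:
ES_A = 0; EF_A = 3
ES_B = 0; EF_B = 8
ES_C = max(EF_A=3, EF_B=8) = 8; EF_C = 8+11 = 19
ES_D = 3; EF_D = 3+14 = 17
ES_E = max(EF_C=19, EF_D=17) = 19; EF_E = 19+13 = 32
ES_F = 8; EF_F = 8+9 = 17
ES_G = 17; EF_G = 17+5 = 22
ES_H = max(EF_E=32, EF_F=17, EF_G=22) = 32; EF_H = 32+10 = 42
Expected project duration μ = 42 days. Critical path: B → C → E → H.

42 days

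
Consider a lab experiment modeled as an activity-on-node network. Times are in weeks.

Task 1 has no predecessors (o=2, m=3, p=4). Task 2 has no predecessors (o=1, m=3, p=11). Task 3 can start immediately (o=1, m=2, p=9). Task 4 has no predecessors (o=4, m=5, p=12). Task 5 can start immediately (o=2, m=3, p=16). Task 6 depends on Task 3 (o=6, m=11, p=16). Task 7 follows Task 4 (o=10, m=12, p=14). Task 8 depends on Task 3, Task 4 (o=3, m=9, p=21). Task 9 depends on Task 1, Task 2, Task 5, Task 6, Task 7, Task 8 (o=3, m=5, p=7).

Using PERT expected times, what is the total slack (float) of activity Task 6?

te_Task 1 = (2 + 4·3 + 4)/6 = 18/6 = 3
te_Task 2 = (1 + 4·3 + 11)/6 = 24/6 = 4
te_Task 3 = (1 + 4·2 + 9)/6 = 18/6 = 3
te_Task 4 = (4 + 4·5 + 12)/6 = 36/6 = 6
te_Task 5 = (2 + 4·3 + 16)/6 = 30/6 = 5
te_Task 6 = (6 + 4·11 + 16)/6 = 66/6 = 11
te_Task 7 = (10 + 4·12 + 14)/6 = 72/6 = 12
te_Task 8 = (3 + 4·9 + 21)/6 = 60/6 = 10
te_Task 9 = (3 + 4·5 + 7)/6 = 30/6 = 5

Forward pass:
ES_Task 1 = 0; EF_Task 1 = 3
ES_Task 2 = 0; EF_Task 2 = 4
ES_Task 3 = 0; EF_Task 3 = 3
ES_Task 4 = 0; EF_Task 4 = 6
ES_Task 5 = 0; EF_Task 5 = 5
ES_Task 6 = 3; EF_Task 6 = 3+11 = 14
ES_Task 7 = 6; EF_Task 7 = 6+12 = 18
ES_Task 8 = max(EF_Task 3=3, EF_Task 4=6) = 6; EF_Task 8 = 6+10 = 16
ES_Task 9 = max(EF_Task 1=3, EF_Task 2=4, EF_Task 5=5, EF_Task 6=14, EF_Task 7=18, EF_Task 8=16) = 18; EF_Task 9 = 18+5 = 23
Expected project duration μ = 23 weeks. Critical path: Task 4 → Task 7 → Task 9.

Backward pass:
LF_Task 9 = 23; LS_Task 9 = 23−5 = 18
LF_Task 8 = LS_Task 9 = 18; LS_Task 8 = 18−10 = 8
LF_Task 7 = LS_Task 9 = 18; LS_Task 7 = 18−12 = 6
LF_Task 6 = LS_Task 9 = 18; LS_Task 6 = 18−11 = 7
LF_Task 5 = LS_Task 9 = 18; LS_Task 5 = 18−5 = 13
LF_Task 4 = min(LS_Task 7=6, LS_Task 8=8) = 6; LS_Task 4 = 6−6 = 0
LF_Task 3 = min(LS_Task 6=7, LS_Task 8=8) = 7; LS_Task 3 = 7−3 = 4
LF_Task 2 = LS_Task 9 = 18; LS_Task 2 = 18−4 = 14
LF_Task 1 = LS_Task 9 = 18; LS_Task 1 = 18−3 = 15
Slack_Task 6 = LS_Task 6 − ES_Task 6 = 7 − 3 = 4

4 weeks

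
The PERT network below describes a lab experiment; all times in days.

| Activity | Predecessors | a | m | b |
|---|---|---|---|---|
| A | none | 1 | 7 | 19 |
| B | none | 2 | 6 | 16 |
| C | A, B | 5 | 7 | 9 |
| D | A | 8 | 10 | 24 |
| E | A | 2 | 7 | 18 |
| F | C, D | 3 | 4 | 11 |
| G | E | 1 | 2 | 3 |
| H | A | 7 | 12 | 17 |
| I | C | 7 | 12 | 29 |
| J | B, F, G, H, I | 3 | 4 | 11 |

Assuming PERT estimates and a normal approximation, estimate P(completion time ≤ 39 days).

te_A = (1 + 4·7 + 19)/6 = 48/6 = 8; σ²_A = ((19−1)/6)² = 9.000
te_B = (2 + 4·6 + 16)/6 = 42/6 = 7; σ²_B = ((16−2)/6)² = 5.444
te_C = (5 + 4·7 + 9)/6 = 42/6 = 7; σ²_C = ((9−5)/6)² = 0.444
te_D = (8 + 4·10 + 24)/6 = 72/6 = 12; σ²_D = ((24−8)/6)² = 7.111
te_E = (2 + 4·7 + 18)/6 = 48/6 = 8; σ²_E = ((18−2)/6)² = 7.111
te_F = (3 + 4·4 + 11)/6 = 30/6 = 5; σ²_F = ((11−3)/6)² = 1.778
te_G = (1 + 4·2 + 3)/6 = 12/6 = 2; σ²_G = ((3−1)/6)² = 0.111
te_H = (7 + 4·12 + 17)/6 = 72/6 = 12; σ²_H = ((17−7)/6)² = 2.778
te_I = (7 + 4·12 + 29)/6 = 84/6 = 14; σ²_I = ((29−7)/6)² = 13.444
te_J = (3 + 4·4 + 11)/6 = 30/6 = 5; σ²_J = ((11−3)/6)² = 1.778

Forward pass:
ES_A = 0; EF_A = 8
ES_B = 0; EF_B = 7
ES_C = max(EF_A=8, EF_B=7) = 8; EF_C = 8+7 = 15
ES_D = 8; EF_D = 8+12 = 20
ES_E = 8; EF_E = 8+8 = 16
ES_F = max(EF_C=15, EF_D=20) = 20; EF_F = 20+5 = 25
ES_G = 16; EF_G = 16+2 = 18
ES_H = 8; EF_H = 8+12 = 20
ES_I = 15; EF_I = 15+14 = 29
ES_J = max(EF_B=7, EF_F=25, EF_G=18, EF_H=20, EF_I=29) = 29; EF_J = 29+5 = 34
Expected project duration μ = 34 days. Critical path: A → C → I → J.

Variance along critical path = 9.000 + 0.444 + 13.444 + 1.778 = 24.667; σ = √24.667 = 4.967 days.
Z = (39 − 34) / 4.967 = 1.007
P(T ≤ 39) = Φ(1.007) ≈ 0.843

0.843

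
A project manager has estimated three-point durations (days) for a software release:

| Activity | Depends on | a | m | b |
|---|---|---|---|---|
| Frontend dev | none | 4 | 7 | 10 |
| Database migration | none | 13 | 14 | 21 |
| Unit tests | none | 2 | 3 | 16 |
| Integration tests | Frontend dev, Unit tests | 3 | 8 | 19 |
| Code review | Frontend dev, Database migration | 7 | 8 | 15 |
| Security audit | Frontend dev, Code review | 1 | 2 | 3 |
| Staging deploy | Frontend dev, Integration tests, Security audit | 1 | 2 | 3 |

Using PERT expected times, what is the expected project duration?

28 days

te_Frontend dev = (4 + 4·7 + 10)/6 = 42/6 = 7
te_Database migration = (13 + 4·14 + 21)/6 = 90/6 = 15
te_Unit tests = (2 + 4·3 + 16)/6 = 30/6 = 5
te_Integration tests = (3 + 4·8 + 19)/6 = 54/6 = 9
te_Code review = (7 + 4·8 + 15)/6 = 54/6 = 9
te_Security audit = (1 + 4·2 + 3)/6 = 12/6 = 2
te_Staging deploy = (1 + 4·2 + 3)/6 = 12/6 = 2

Forward pass:
ES_Frontend dev = 0; EF_Frontend dev = 7
ES_Database migration = 0; EF_Database migration = 15
ES_Unit tests = 0; EF_Unit tests = 5
ES_Integration tests = max(EF_Frontend dev=7, EF_Unit tests=5) = 7; EF_Integration tests = 7+9 = 16
ES_Code review = max(EF_Frontend dev=7, EF_Database migration=15) = 15; EF_Code review = 15+9 = 24
ES_Security audit = max(EF_Frontend dev=7, EF_Code review=24) = 24; EF_Security audit = 24+2 = 26
ES_Staging deploy = max(EF_Frontend dev=7, EF_Integration tests=16, EF_Security audit=26) = 26; EF_Staging deploy = 26+2 = 28
Expected project duration μ = 28 days. Critical path: Database migration → Code review → Security audit → Staging deploy.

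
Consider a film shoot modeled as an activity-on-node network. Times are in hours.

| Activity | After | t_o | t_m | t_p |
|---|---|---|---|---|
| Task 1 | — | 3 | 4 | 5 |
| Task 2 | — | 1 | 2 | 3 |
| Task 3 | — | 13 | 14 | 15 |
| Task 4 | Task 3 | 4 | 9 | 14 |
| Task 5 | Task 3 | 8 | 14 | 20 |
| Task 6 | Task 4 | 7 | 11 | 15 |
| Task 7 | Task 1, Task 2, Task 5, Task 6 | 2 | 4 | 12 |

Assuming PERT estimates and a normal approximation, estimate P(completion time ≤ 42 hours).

0.864

te_Task 1 = (3 + 4·4 + 5)/6 = 24/6 = 4; σ²_Task 1 = ((5−3)/6)² = 0.111
te_Task 2 = (1 + 4·2 + 3)/6 = 12/6 = 2; σ²_Task 2 = ((3−1)/6)² = 0.111
te_Task 3 = (13 + 4·14 + 15)/6 = 84/6 = 14; σ²_Task 3 = ((15−13)/6)² = 0.111
te_Task 4 = (4 + 4·9 + 14)/6 = 54/6 = 9; σ²_Task 4 = ((14−4)/6)² = 2.778
te_Task 5 = (8 + 4·14 + 20)/6 = 84/6 = 14; σ²_Task 5 = ((20−8)/6)² = 4.000
te_Task 6 = (7 + 4·11 + 15)/6 = 66/6 = 11; σ²_Task 6 = ((15−7)/6)² = 1.778
te_Task 7 = (2 + 4·4 + 12)/6 = 30/6 = 5; σ²_Task 7 = ((12−2)/6)² = 2.778

Forward pass:
ES_Task 1 = 0; EF_Task 1 = 4
ES_Task 2 = 0; EF_Task 2 = 2
ES_Task 3 = 0; EF_Task 3 = 14
ES_Task 4 = 14; EF_Task 4 = 14+9 = 23
ES_Task 5 = 14; EF_Task 5 = 14+14 = 28
ES_Task 6 = 23; EF_Task 6 = 23+11 = 34
ES_Task 7 = max(EF_Task 1=4, EF_Task 2=2, EF_Task 5=28, EF_Task 6=34) = 34; EF_Task 7 = 34+5 = 39
Expected project duration μ = 39 hours. Critical path: Task 3 → Task 4 → Task 6 → Task 7.

Variance along critical path = 0.111 + 2.778 + 1.778 + 2.778 = 7.444; σ = √7.444 = 2.728 hours.
Z = (42 − 39) / 2.728 = 1.100
P(T ≤ 42) = Φ(1.100) ≈ 0.864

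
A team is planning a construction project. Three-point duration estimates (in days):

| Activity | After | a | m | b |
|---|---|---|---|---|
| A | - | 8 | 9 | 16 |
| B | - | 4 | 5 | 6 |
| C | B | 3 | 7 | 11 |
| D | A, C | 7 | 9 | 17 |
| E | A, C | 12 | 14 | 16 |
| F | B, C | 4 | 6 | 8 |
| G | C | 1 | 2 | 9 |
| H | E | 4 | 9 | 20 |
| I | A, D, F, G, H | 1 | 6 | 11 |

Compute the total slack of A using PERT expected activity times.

te_A = (8 + 4·9 + 16)/6 = 60/6 = 10
te_B = (4 + 4·5 + 6)/6 = 30/6 = 5
te_C = (3 + 4·7 + 11)/6 = 42/6 = 7
te_D = (7 + 4·9 + 17)/6 = 60/6 = 10
te_E = (12 + 4·14 + 16)/6 = 84/6 = 14
te_F = (4 + 4·6 + 8)/6 = 36/6 = 6
te_G = (1 + 4·2 + 9)/6 = 18/6 = 3
te_H = (4 + 4·9 + 20)/6 = 60/6 = 10
te_I = (1 + 4·6 + 11)/6 = 36/6 = 6

Forward pass:
ES_A = 0; EF_A = 10
ES_B = 0; EF_B = 5
ES_C = 5; EF_C = 5+7 = 12
ES_D = max(EF_A=10, EF_C=12) = 12; EF_D = 12+10 = 22
ES_E = max(EF_A=10, EF_C=12) = 12; EF_E = 12+14 = 26
ES_F = max(EF_B=5, EF_C=12) = 12; EF_F = 12+6 = 18
ES_G = 12; EF_G = 12+3 = 15
ES_H = 26; EF_H = 26+10 = 36
ES_I = max(EF_A=10, EF_D=22, EF_F=18, EF_G=15, EF_H=36) = 36; EF_I = 36+6 = 42
Expected project duration μ = 42 days. Critical path: B → C → E → H → I.

Backward pass:
LF_I = 42; LS_I = 42−6 = 36
LF_H = LS_I = 36; LS_H = 36−10 = 26
LF_G = LS_I = 36; LS_G = 36−3 = 33
LF_F = LS_I = 36; LS_F = 36−6 = 30
LF_E = LS_H = 26; LS_E = 26−14 = 12
LF_D = LS_I = 36; LS_D = 36−10 = 26
LF_C = min(LS_D=26, LS_E=12, LS_F=30, LS_G=33) = 12; LS_C = 12−7 = 5
LF_B = min(LS_C=5, LS_F=30) = 5; LS_B = 5−5 = 0
LF_A = min(LS_D=26, LS_E=12, LS_I=36) = 12; LS_A = 12−10 = 2
Slack_A = LS_A − ES_A = 2 − 0 = 2

2 days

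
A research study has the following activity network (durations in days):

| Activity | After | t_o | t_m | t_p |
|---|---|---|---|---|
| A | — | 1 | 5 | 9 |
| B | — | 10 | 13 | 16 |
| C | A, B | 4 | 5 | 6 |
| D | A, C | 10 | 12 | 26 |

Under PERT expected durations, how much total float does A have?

te_A = (1 + 4·5 + 9)/6 = 30/6 = 5
te_B = (10 + 4·13 + 16)/6 = 78/6 = 13
te_C = (4 + 4·5 + 6)/6 = 30/6 = 5
te_D = (10 + 4·12 + 26)/6 = 84/6 = 14

Forward pass:
ES_A = 0; EF_A = 5
ES_B = 0; EF_B = 13
ES_C = max(EF_A=5, EF_B=13) = 13; EF_C = 13+5 = 18
ES_D = max(EF_A=5, EF_C=18) = 18; EF_D = 18+14 = 32
Expected project duration μ = 32 days. Critical path: B → C → D.

Backward pass:
LF_D = 32; LS_D = 32−14 = 18
LF_C = LS_D = 18; LS_C = 18−5 = 13
LF_B = LS_C = 13; LS_B = 13−13 = 0
LF_A = min(LS_C=13, LS_D=18) = 13; LS_A = 13−5 = 8
Slack_A = LS_A − ES_A = 8 − 0 = 8

8 days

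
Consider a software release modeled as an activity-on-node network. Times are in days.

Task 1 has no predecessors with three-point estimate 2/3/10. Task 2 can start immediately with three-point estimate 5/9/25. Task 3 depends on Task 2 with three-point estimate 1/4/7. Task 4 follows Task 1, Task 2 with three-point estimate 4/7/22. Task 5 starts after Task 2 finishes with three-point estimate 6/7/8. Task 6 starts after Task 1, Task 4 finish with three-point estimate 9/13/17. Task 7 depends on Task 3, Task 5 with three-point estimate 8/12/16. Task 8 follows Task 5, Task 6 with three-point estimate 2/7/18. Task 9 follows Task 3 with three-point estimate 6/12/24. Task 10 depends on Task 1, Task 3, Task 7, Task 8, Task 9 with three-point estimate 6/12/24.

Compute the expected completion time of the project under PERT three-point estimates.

te_Task 1 = (2 + 4·3 + 10)/6 = 24/6 = 4
te_Task 2 = (5 + 4·9 + 25)/6 = 66/6 = 11
te_Task 3 = (1 + 4·4 + 7)/6 = 24/6 = 4
te_Task 4 = (4 + 4·7 + 22)/6 = 54/6 = 9
te_Task 5 = (6 + 4·7 + 8)/6 = 42/6 = 7
te_Task 6 = (9 + 4·13 + 17)/6 = 78/6 = 13
te_Task 7 = (8 + 4·12 + 16)/6 = 72/6 = 12
te_Task 8 = (2 + 4·7 + 18)/6 = 48/6 = 8
te_Task 9 = (6 + 4·12 + 24)/6 = 78/6 = 13
te_Task 10 = (6 + 4·12 + 24)/6 = 78/6 = 13

Forward pass:
ES_Task 1 = 0; EF_Task 1 = 4
ES_Task 2 = 0; EF_Task 2 = 11
ES_Task 3 = 11; EF_Task 3 = 11+4 = 15
ES_Task 4 = max(EF_Task 1=4, EF_Task 2=11) = 11; EF_Task 4 = 11+9 = 20
ES_Task 5 = 11; EF_Task 5 = 11+7 = 18
ES_Task 6 = max(EF_Task 1=4, EF_Task 4=20) = 20; EF_Task 6 = 20+13 = 33
ES_Task 7 = max(EF_Task 3=15, EF_Task 5=18) = 18; EF_Task 7 = 18+12 = 30
ES_Task 8 = max(EF_Task 5=18, EF_Task 6=33) = 33; EF_Task 8 = 33+8 = 41
ES_Task 9 = 15; EF_Task 9 = 15+13 = 28
ES_Task 10 = max(EF_Task 1=4, EF_Task 3=15, EF_Task 7=30, EF_Task 8=41, EF_Task 9=28) = 41; EF_Task 10 = 41+13 = 54
Expected project duration μ = 54 days. Critical path: Task 2 → Task 4 → Task 6 → Task 8 → Task 10.

54 days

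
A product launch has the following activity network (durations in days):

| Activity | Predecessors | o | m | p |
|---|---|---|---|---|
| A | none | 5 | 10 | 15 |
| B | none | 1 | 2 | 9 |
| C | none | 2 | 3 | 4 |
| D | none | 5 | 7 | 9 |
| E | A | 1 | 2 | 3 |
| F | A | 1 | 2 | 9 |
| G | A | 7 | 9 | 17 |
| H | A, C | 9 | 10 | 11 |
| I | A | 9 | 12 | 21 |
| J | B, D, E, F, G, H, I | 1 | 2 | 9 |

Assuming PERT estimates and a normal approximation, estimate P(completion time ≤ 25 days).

0.366

te_A = (5 + 4·10 + 15)/6 = 60/6 = 10; σ²_A = ((15−5)/6)² = 2.778
te_B = (1 + 4·2 + 9)/6 = 18/6 = 3; σ²_B = ((9−1)/6)² = 1.778
te_C = (2 + 4·3 + 4)/6 = 18/6 = 3; σ²_C = ((4−2)/6)² = 0.111
te_D = (5 + 4·7 + 9)/6 = 42/6 = 7; σ²_D = ((9−5)/6)² = 0.444
te_E = (1 + 4·2 + 3)/6 = 12/6 = 2; σ²_E = ((3−1)/6)² = 0.111
te_F = (1 + 4·2 + 9)/6 = 18/6 = 3; σ²_F = ((9−1)/6)² = 1.778
te_G = (7 + 4·9 + 17)/6 = 60/6 = 10; σ²_G = ((17−7)/6)² = 2.778
te_H = (9 + 4·10 + 11)/6 = 60/6 = 10; σ²_H = ((11−9)/6)² = 0.111
te_I = (9 + 4·12 + 21)/6 = 78/6 = 13; σ²_I = ((21−9)/6)² = 4.000
te_J = (1 + 4·2 + 9)/6 = 18/6 = 3; σ²_J = ((9−1)/6)² = 1.778

Forward pass:
ES_A = 0; EF_A = 10
ES_B = 0; EF_B = 3
ES_C = 0; EF_C = 3
ES_D = 0; EF_D = 7
ES_E = 10; EF_E = 10+2 = 12
ES_F = 10; EF_F = 10+3 = 13
ES_G = 10; EF_G = 10+10 = 20
ES_H = max(EF_A=10, EF_C=3) = 10; EF_H = 10+10 = 20
ES_I = 10; EF_I = 10+13 = 23
ES_J = max(EF_B=3, EF_D=7, EF_E=12, EF_F=13, EF_G=20, EF_H=20, EF_I=23) = 23; EF_J = 23+3 = 26
Expected project duration μ = 26 days. Critical path: A → I → J.

Variance along critical path = 2.778 + 4.000 + 1.778 = 8.556; σ = √8.556 = 2.925 days.
Z = (25 − 26) / 2.925 = -0.342
P(T ≤ 25) = Φ(-0.342) ≈ 0.366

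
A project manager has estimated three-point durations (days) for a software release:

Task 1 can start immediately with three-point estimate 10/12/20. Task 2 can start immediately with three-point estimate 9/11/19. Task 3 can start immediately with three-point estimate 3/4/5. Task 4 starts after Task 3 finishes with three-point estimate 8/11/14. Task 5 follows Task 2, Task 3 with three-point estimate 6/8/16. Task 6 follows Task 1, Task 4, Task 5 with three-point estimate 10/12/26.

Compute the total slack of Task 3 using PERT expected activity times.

te_Task 1 = (10 + 4·12 + 20)/6 = 78/6 = 13
te_Task 2 = (9 + 4·11 + 19)/6 = 72/6 = 12
te_Task 3 = (3 + 4·4 + 5)/6 = 24/6 = 4
te_Task 4 = (8 + 4·11 + 14)/6 = 66/6 = 11
te_Task 5 = (6 + 4·8 + 16)/6 = 54/6 = 9
te_Task 6 = (10 + 4·12 + 26)/6 = 84/6 = 14

Forward pass:
ES_Task 1 = 0; EF_Task 1 = 13
ES_Task 2 = 0; EF_Task 2 = 12
ES_Task 3 = 0; EF_Task 3 = 4
ES_Task 4 = 4; EF_Task 4 = 4+11 = 15
ES_Task 5 = max(EF_Task 2=12, EF_Task 3=4) = 12; EF_Task 5 = 12+9 = 21
ES_Task 6 = max(EF_Task 1=13, EF_Task 4=15, EF_Task 5=21) = 21; EF_Task 6 = 21+14 = 35
Expected project duration μ = 35 days. Critical path: Task 2 → Task 5 → Task 6.

Backward pass:
LF_Task 6 = 35; LS_Task 6 = 35−14 = 21
LF_Task 5 = LS_Task 6 = 21; LS_Task 5 = 21−9 = 12
LF_Task 4 = LS_Task 6 = 21; LS_Task 4 = 21−11 = 10
LF_Task 3 = min(LS_Task 4=10, LS_Task 5=12) = 10; LS_Task 3 = 10−4 = 6
LF_Task 2 = LS_Task 5 = 12; LS_Task 2 = 12−12 = 0
LF_Task 1 = LS_Task 6 = 21; LS_Task 1 = 21−13 = 8
Slack_Task 3 = LS_Task 3 − ES_Task 3 = 6 − 0 = 6

6 days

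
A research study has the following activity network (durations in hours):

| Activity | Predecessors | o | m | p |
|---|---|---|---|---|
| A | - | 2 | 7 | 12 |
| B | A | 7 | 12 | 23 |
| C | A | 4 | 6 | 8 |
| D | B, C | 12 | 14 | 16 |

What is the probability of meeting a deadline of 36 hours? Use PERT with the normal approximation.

te_A = (2 + 4·7 + 12)/6 = 42/6 = 7; σ²_A = ((12−2)/6)² = 2.778
te_B = (7 + 4·12 + 23)/6 = 78/6 = 13; σ²_B = ((23−7)/6)² = 7.111
te_C = (4 + 4·6 + 8)/6 = 36/6 = 6; σ²_C = ((8−4)/6)² = 0.444
te_D = (12 + 4·14 + 16)/6 = 84/6 = 14; σ²_D = ((16−12)/6)² = 0.444

Forward pass:
ES_A = 0; EF_A = 7
ES_B = 7; EF_B = 7+13 = 20
ES_C = 7; EF_C = 7+6 = 13
ES_D = max(EF_B=20, EF_C=13) = 20; EF_D = 20+14 = 34
Expected project duration μ = 34 hours. Critical path: A → B → D.

Variance along critical path = 2.778 + 7.111 + 0.444 = 10.333; σ = √10.333 = 3.215 hours.
Z = (36 − 34) / 3.215 = 0.622
P(T ≤ 36) = Φ(0.622) ≈ 0.733

0.733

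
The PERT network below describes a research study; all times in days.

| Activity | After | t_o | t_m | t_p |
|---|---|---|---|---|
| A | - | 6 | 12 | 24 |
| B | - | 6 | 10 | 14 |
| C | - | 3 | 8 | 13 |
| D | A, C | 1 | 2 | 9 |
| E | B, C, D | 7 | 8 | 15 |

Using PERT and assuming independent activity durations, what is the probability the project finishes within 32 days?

0.976

te_A = (6 + 4·12 + 24)/6 = 78/6 = 13; σ²_A = ((24−6)/6)² = 9.000
te_B = (6 + 4·10 + 14)/6 = 60/6 = 10; σ²_B = ((14−6)/6)² = 1.778
te_C = (3 + 4·8 + 13)/6 = 48/6 = 8; σ²_C = ((13−3)/6)² = 2.778
te_D = (1 + 4·2 + 9)/6 = 18/6 = 3; σ²_D = ((9−1)/6)² = 1.778
te_E = (7 + 4·8 + 15)/6 = 54/6 = 9; σ²_E = ((15−7)/6)² = 1.778

Forward pass:
ES_A = 0; EF_A = 13
ES_B = 0; EF_B = 10
ES_C = 0; EF_C = 8
ES_D = max(EF_A=13, EF_C=8) = 13; EF_D = 13+3 = 16
ES_E = max(EF_B=10, EF_C=8, EF_D=16) = 16; EF_E = 16+9 = 25
Expected project duration μ = 25 days. Critical path: A → D → E.

Variance along critical path = 9.000 + 1.778 + 1.778 = 12.556; σ = √12.556 = 3.543 days.
Z = (32 − 25) / 3.543 = 1.976
P(T ≤ 32) = Φ(1.976) ≈ 0.976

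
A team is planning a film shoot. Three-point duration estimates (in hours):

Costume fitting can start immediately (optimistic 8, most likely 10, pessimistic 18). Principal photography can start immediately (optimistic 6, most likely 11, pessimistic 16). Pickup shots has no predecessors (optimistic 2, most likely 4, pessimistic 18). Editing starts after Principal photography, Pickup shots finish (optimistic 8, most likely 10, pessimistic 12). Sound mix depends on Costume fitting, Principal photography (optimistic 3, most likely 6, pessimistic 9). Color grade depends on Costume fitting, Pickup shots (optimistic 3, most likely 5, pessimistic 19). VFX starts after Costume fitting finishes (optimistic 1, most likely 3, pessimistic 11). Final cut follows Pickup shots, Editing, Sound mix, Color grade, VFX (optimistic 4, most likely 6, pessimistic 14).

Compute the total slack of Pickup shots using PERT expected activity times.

5 hours

te_Costume fitting = (8 + 4·10 + 18)/6 = 66/6 = 11
te_Principal photography = (6 + 4·11 + 16)/6 = 66/6 = 11
te_Pickup shots = (2 + 4·4 + 18)/6 = 36/6 = 6
te_Editing = (8 + 4·10 + 12)/6 = 60/6 = 10
te_Sound mix = (3 + 4·6 + 9)/6 = 36/6 = 6
te_Color grade = (3 + 4·5 + 19)/6 = 42/6 = 7
te_VFX = (1 + 4·3 + 11)/6 = 24/6 = 4
te_Final cut = (4 + 4·6 + 14)/6 = 42/6 = 7

Forward pass:
ES_Costume fitting = 0; EF_Costume fitting = 11
ES_Principal photography = 0; EF_Principal photography = 11
ES_Pickup shots = 0; EF_Pickup shots = 6
ES_Editing = max(EF_Principal photography=11, EF_Pickup shots=6) = 11; EF_Editing = 11+10 = 21
ES_Sound mix = max(EF_Costume fitting=11, EF_Principal photography=11) = 11; EF_Sound mix = 11+6 = 17
ES_Color grade = max(EF_Costume fitting=11, EF_Pickup shots=6) = 11; EF_Color grade = 11+7 = 18
ES_VFX = 11; EF_VFX = 11+4 = 15
ES_Final cut = max(EF_Pickup shots=6, EF_Editing=21, EF_Sound mix=17, EF_Color grade=18, EF_VFX=15) = 21; EF_Final cut = 21+7 = 28
Expected project duration μ = 28 hours. Critical path: Principal photography → Editing → Final cut.

Backward pass:
LF_Final cut = 28; LS_Final cut = 28−7 = 21
LF_VFX = LS_Final cut = 21; LS_VFX = 21−4 = 17
LF_Color grade = LS_Final cut = 21; LS_Color grade = 21−7 = 14
LF_Sound mix = LS_Final cut = 21; LS_Sound mix = 21−6 = 15
LF_Editing = LS_Final cut = 21; LS_Editing = 21−10 = 11
LF_Pickup shots = min(LS_Editing=11, LS_Color grade=14, LS_Final cut=21) = 11; LS_Pickup shots = 11−6 = 5
LF_Principal photography = min(LS_Editing=11, LS_Sound mix=15) = 11; LS_Principal photography = 11−11 = 0
LF_Costume fitting = min(LS_Sound mix=15, LS_Color grade=14, LS_VFX=17) = 14; LS_Costume fitting = 14−11 = 3
Slack_Pickup shots = LS_Pickup shots − ES_Pickup shots = 5 − 0 = 5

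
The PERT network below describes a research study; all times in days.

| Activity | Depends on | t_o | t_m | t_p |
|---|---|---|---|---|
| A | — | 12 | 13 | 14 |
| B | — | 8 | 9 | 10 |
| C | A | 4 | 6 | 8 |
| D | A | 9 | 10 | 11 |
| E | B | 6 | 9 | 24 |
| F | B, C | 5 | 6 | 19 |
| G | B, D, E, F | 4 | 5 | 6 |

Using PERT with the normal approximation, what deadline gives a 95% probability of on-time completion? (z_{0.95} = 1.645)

36.1 days

te_A = (12 + 4·13 + 14)/6 = 78/6 = 13; σ²_A = ((14−12)/6)² = 0.111
te_B = (8 + 4·9 + 10)/6 = 54/6 = 9; σ²_B = ((10−8)/6)² = 0.111
te_C = (4 + 4·6 + 8)/6 = 36/6 = 6; σ²_C = ((8−4)/6)² = 0.444
te_D = (9 + 4·10 + 11)/6 = 60/6 = 10; σ²_D = ((11−9)/6)² = 0.111
te_E = (6 + 4·9 + 24)/6 = 66/6 = 11; σ²_E = ((24−6)/6)² = 9.000
te_F = (5 + 4·6 + 19)/6 = 48/6 = 8; σ²_F = ((19−5)/6)² = 5.444
te_G = (4 + 4·5 + 6)/6 = 30/6 = 5; σ²_G = ((6−4)/6)² = 0.111

Forward pass:
ES_A = 0; EF_A = 13
ES_B = 0; EF_B = 9
ES_C = 13; EF_C = 13+6 = 19
ES_D = 13; EF_D = 13+10 = 23
ES_E = 9; EF_E = 9+11 = 20
ES_F = max(EF_B=9, EF_C=19) = 19; EF_F = 19+8 = 27
ES_G = max(EF_B=9, EF_D=23, EF_E=20, EF_F=27) = 27; EF_G = 27+5 = 32
Expected project duration μ = 32 days. Critical path: A → C → F → G.

Variance along critical path = 0.111 + 0.444 + 5.444 + 0.111 = 6.111; σ = 2.472 days.
D = μ + z·σ = 32 + 1.645·2.472 = 36.1 days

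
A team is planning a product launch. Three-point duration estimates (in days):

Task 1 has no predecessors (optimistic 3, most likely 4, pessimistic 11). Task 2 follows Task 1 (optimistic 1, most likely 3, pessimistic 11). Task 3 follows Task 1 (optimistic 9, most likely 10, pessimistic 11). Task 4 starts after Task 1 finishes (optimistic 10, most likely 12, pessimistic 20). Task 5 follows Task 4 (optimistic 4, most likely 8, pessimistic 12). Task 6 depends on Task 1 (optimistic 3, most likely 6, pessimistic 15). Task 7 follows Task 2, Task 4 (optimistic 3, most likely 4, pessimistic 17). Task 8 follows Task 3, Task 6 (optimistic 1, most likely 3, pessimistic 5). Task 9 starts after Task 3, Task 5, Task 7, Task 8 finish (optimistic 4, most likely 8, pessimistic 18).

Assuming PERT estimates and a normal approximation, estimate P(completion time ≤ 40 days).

0.927

te_Task 1 = (3 + 4·4 + 11)/6 = 30/6 = 5; σ²_Task 1 = ((11−3)/6)² = 1.778
te_Task 2 = (1 + 4·3 + 11)/6 = 24/6 = 4; σ²_Task 2 = ((11−1)/6)² = 2.778
te_Task 3 = (9 + 4·10 + 11)/6 = 60/6 = 10; σ²_Task 3 = ((11−9)/6)² = 0.111
te_Task 4 = (10 + 4·12 + 20)/6 = 78/6 = 13; σ²_Task 4 = ((20−10)/6)² = 2.778
te_Task 5 = (4 + 4·8 + 12)/6 = 48/6 = 8; σ²_Task 5 = ((12−4)/6)² = 1.778
te_Task 6 = (3 + 4·6 + 15)/6 = 42/6 = 7; σ²_Task 6 = ((15−3)/6)² = 4.000
te_Task 7 = (3 + 4·4 + 17)/6 = 36/6 = 6; σ²_Task 7 = ((17−3)/6)² = 5.444
te_Task 8 = (1 + 4·3 + 5)/6 = 18/6 = 3; σ²_Task 8 = ((5−1)/6)² = 0.444
te_Task 9 = (4 + 4·8 + 18)/6 = 54/6 = 9; σ²_Task 9 = ((18−4)/6)² = 5.444

Forward pass:
ES_Task 1 = 0; EF_Task 1 = 5
ES_Task 2 = 5; EF_Task 2 = 5+4 = 9
ES_Task 3 = 5; EF_Task 3 = 5+10 = 15
ES_Task 4 = 5; EF_Task 4 = 5+13 = 18
ES_Task 5 = 18; EF_Task 5 = 18+8 = 26
ES_Task 6 = 5; EF_Task 6 = 5+7 = 12
ES_Task 7 = max(EF_Task 2=9, EF_Task 4=18) = 18; EF_Task 7 = 18+6 = 24
ES_Task 8 = max(EF_Task 3=15, EF_Task 6=12) = 15; EF_Task 8 = 15+3 = 18
ES_Task 9 = max(EF_Task 3=15, EF_Task 5=26, EF_Task 7=24, EF_Task 8=18) = 26; EF_Task 9 = 26+9 = 35
Expected project duration μ = 35 days. Critical path: Task 1 → Task 4 → Task 5 → Task 9.

Variance along critical path = 1.778 + 2.778 + 1.778 + 5.444 = 11.778; σ = √11.778 = 3.432 days.
Z = (40 − 35) / 3.432 = 1.457
P(T ≤ 40) = Φ(1.457) ≈ 0.927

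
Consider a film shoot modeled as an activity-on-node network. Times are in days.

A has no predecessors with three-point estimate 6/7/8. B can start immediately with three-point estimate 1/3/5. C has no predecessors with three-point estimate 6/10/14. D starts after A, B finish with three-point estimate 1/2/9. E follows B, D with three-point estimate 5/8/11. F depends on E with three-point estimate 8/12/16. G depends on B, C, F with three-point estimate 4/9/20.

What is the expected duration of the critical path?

te_A = (6 + 4·7 + 8)/6 = 42/6 = 7
te_B = (1 + 4·3 + 5)/6 = 18/6 = 3
te_C = (6 + 4·10 + 14)/6 = 60/6 = 10
te_D = (1 + 4·2 + 9)/6 = 18/6 = 3
te_E = (5 + 4·8 + 11)/6 = 48/6 = 8
te_F = (8 + 4·12 + 16)/6 = 72/6 = 12
te_G = (4 + 4·9 + 20)/6 = 60/6 = 10

Forward pass:
ES_A = 0; EF_A = 7
ES_B = 0; EF_B = 3
ES_C = 0; EF_C = 10
ES_D = max(EF_A=7, EF_B=3) = 7; EF_D = 7+3 = 10
ES_E = max(EF_B=3, EF_D=10) = 10; EF_E = 10+8 = 18
ES_F = 18; EF_F = 18+12 = 30
ES_G = max(EF_B=3, EF_C=10, EF_F=30) = 30; EF_G = 30+10 = 40
Expected project duration μ = 40 days. Critical path: A → D → E → F → G.

40 days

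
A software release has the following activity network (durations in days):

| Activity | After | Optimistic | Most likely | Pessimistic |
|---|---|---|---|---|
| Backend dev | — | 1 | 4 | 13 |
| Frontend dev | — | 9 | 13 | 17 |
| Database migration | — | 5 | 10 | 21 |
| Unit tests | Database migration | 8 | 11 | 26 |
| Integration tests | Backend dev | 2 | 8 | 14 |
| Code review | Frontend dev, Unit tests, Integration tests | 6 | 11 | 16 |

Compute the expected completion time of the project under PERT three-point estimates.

35 days

te_Backend dev = (1 + 4·4 + 13)/6 = 30/6 = 5
te_Frontend dev = (9 + 4·13 + 17)/6 = 78/6 = 13
te_Database migration = (5 + 4·10 + 21)/6 = 66/6 = 11
te_Unit tests = (8 + 4·11 + 26)/6 = 78/6 = 13
te_Integration tests = (2 + 4·8 + 14)/6 = 48/6 = 8
te_Code review = (6 + 4·11 + 16)/6 = 66/6 = 11

Forward pass:
ES_Backend dev = 0; EF_Backend dev = 5
ES_Frontend dev = 0; EF_Frontend dev = 13
ES_Database migration = 0; EF_Database migration = 11
ES_Unit tests = 11; EF_Unit tests = 11+13 = 24
ES_Integration tests = 5; EF_Integration tests = 5+8 = 13
ES_Code review = max(EF_Frontend dev=13, EF_Unit tests=24, EF_Integration tests=13) = 24; EF_Code review = 24+11 = 35
Expected project duration μ = 35 days. Critical path: Database migration → Unit tests → Code review.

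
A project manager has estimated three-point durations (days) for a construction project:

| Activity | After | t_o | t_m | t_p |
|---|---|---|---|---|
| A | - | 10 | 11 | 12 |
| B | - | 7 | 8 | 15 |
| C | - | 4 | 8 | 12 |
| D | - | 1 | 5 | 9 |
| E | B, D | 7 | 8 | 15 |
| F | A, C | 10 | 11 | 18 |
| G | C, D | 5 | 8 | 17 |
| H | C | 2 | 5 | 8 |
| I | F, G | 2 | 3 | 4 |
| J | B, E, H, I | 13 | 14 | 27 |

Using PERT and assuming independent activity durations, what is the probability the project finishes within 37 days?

te_A = (10 + 4·11 + 12)/6 = 66/6 = 11; σ²_A = ((12−10)/6)² = 0.111
te_B = (7 + 4·8 + 15)/6 = 54/6 = 9; σ²_B = ((15−7)/6)² = 1.778
te_C = (4 + 4·8 + 12)/6 = 48/6 = 8; σ²_C = ((12−4)/6)² = 1.778
te_D = (1 + 4·5 + 9)/6 = 30/6 = 5; σ²_D = ((9−1)/6)² = 1.778
te_E = (7 + 4·8 + 15)/6 = 54/6 = 9; σ²_E = ((15−7)/6)² = 1.778
te_F = (10 + 4·11 + 18)/6 = 72/6 = 12; σ²_F = ((18−10)/6)² = 1.778
te_G = (5 + 4·8 + 17)/6 = 54/6 = 9; σ²_G = ((17−5)/6)² = 4.000
te_H = (2 + 4·5 + 8)/6 = 30/6 = 5; σ²_H = ((8−2)/6)² = 1.000
te_I = (2 + 4·3 + 4)/6 = 18/6 = 3; σ²_I = ((4−2)/6)² = 0.111
te_J = (13 + 4·14 + 27)/6 = 96/6 = 16; σ²_J = ((27−13)/6)² = 5.444

Forward pass:
ES_A = 0; EF_A = 11
ES_B = 0; EF_B = 9
ES_C = 0; EF_C = 8
ES_D = 0; EF_D = 5
ES_E = max(EF_B=9, EF_D=5) = 9; EF_E = 9+9 = 18
ES_F = max(EF_A=11, EF_C=8) = 11; EF_F = 11+12 = 23
ES_G = max(EF_C=8, EF_D=5) = 8; EF_G = 8+9 = 17
ES_H = 8; EF_H = 8+5 = 13
ES_I = max(EF_F=23, EF_G=17) = 23; EF_I = 23+3 = 26
ES_J = max(EF_B=9, EF_E=18, EF_H=13, EF_I=26) = 26; EF_J = 26+16 = 42
Expected project duration μ = 42 days. Critical path: A → F → I → J.

Variance along critical path = 0.111 + 1.778 + 0.111 + 5.444 = 7.444; σ = √7.444 = 2.728 days.
Z = (37 − 42) / 2.728 = -1.833
P(T ≤ 37) = Φ(-1.833) ≈ 0.033

0.033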